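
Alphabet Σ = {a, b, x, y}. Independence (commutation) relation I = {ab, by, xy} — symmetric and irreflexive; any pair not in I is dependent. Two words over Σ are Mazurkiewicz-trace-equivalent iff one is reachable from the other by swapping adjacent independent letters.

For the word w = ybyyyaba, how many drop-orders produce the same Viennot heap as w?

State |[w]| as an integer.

#0=y has no predecessor
#1=b has no predecessor
#2=y depends on [0:y]
#3=y depends on [2:y]
#4=y depends on [3:y]
#5=a depends on [4:y]
#6=b depends on [1:b]
#7=a depends on [5:a]
sources: [0:y, 1:b]
N(rest) = Σ N(rest − s) over sources s of rest; N(one piece) = 1:
  size 1 → [6]=1  [7]=1
  size 2 → [1,6]=1  [5,7]=1  [6,7]=2
  size 3 → [1,6,7]=3  [4,5,7]=1  [5,6,7]=3
  size 4 → [1,5,6,7]=6  [3,4,5,7]=1  [4,5,6,7]=4
  size 5 → [1,4,5,6,7]=10  [2,3,4,5,7]=1  [3,4,5,6,7]=5
  size 6 → [0,2,3,4,5,7]=1  [1,3,4,5,6,7]=15  [2,3,4,5,6,7]=6
  first=0(y) contributes 21
  first=1(b) contributes 7
|[w]| = 28

28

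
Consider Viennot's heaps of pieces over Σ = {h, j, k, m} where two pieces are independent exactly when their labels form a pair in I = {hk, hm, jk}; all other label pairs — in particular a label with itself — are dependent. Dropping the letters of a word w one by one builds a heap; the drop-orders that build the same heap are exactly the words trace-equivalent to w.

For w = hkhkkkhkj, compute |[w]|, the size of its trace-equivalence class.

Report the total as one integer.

0(h) covers ∅
1(k) covers ∅
2(h) covers 0:h
3(k) covers 1:k
4(k) covers 3:k
5(k) covers 4:k
6(h) covers 2:h
7(k) covers 5:k
8(j) covers 6:h
floor of heap: 0:h, 1:k
completions by unplaced set U, small U first (add the entries for U minus each lowest piece of U):
  |U|=1: {7}:1  {8}:1
  |U|=2: {5,7}:1  {6,8}:1  {7,8}:2
  |U|=3: {2,6,8}:1  {4,5,7}:1  {5,7,8}:3  {6,7,8}:3
  |U|=4: {0,2,6,8}:1  {2,6,7,8}:4  {3,4,5,7}:1  {4,5,7,8}:4  {5,6,7,8}:6
  |U|=5: {0,2,6,7,8}:5  {1,3,4,5,7}:1  {2,5,6,7,8}:10  {3,4,5,7,8}:5  {4,5,6,7,8}:10
  |U|=6: {0,2,5,6,7,8}:15  {1,3,4,5,7,8}:6  {2,4,5,6,7,8}:20  {3,4,5,6,7,8}:15
  |U|=7: {0,2,4,5,6,7,8}:35  {1,3,4,5,6,7,8}:21  {2,3,4,5,6,7,8}:35
  start at 0(h): 56
  start at 1(k): 70
sum over floor = 126

126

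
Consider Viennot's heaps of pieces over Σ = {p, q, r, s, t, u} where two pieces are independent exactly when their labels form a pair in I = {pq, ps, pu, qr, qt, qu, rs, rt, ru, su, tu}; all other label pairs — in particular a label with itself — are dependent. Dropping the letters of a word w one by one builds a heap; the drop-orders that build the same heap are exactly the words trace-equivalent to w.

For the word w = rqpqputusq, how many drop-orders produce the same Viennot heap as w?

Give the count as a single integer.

drop 0:r onto floor
drop 1:q onto floor
drop 2:p onto {0:r}
drop 3:q onto {1:q}
drop 4:p onto {2:p}
drop 5:u onto floor
drop 6:t onto {4:p}
drop 7:u onto {5:u}
drop 8:s onto {3:q, 6:t}
drop 9:q onto {8:s}
ground layer = {0:r, 1:q, 5:u}
drop-orders for the pieces not yet dropped (sum over which currently-grounded one goes next):
  1 to go: {7} 1  {9} 1
  2 to go: {5,7} 1  {7,9} 2  {8,9} 1
  3 to go: {3,8,9} 1  {5,7,9} 3  {6,8,9} 1  {7,8,9} 3
  4 to go: {1,3,8,9} 1  {3,6,8,9} 2  {3,7,8,9} 4  {4,6,8,9} 1  {5,7,8,9} 6  {6,7,8,9} 4
  5 to go: {1,3,6,8,9} 3  {1,3,7,8,9} 5  {2,4,6,8,9} 1  {3,4,6,8,9} 3  {3,5,7,8,9} 10  {3,6,7,8,9} 10  {4,6,7,8,9} 5  {5,6,7,8,9} 10
  6 to go: {0,2,4,6,8,9} 1  {1,3,4,6,8,9} 6  {1,3,5,7,8,9} 15  {1,3,6,7,8,9} 18  {2,3,4,6,8,9} 4  {2,4,6,7,8,9} 6  {3,4,6,7,8,9} 18  {3,5,6,7,8,9} 30  {4,5,6,7,8,9} 15
  7 to go: {0,2,3,4,6,8,9} 5  {0,2,4,6,7,8,9} 7  {1,2,3,4,6,8,9} 10  {1,3,4,6,7,8,9} 42  {1,3,5,6,7,8,9} 63  {2,3,4,6,7,8,9} 28  {2,4,5,6,7,8,9} 21  {3,4,5,6,7,8,9} 63
  8 to go: {0,1,2,3,4,6,8,9} 15  {0,2,3,4,6,7,8,9} 40  {0,2,4,5,6,7,8,9} 28  {1,2,3,4,6,7,8,9} 80  {1,3,4,5,6,7,8,9} 168  {2,3,4,5,6,7,8,9} 112
  if 0:r drops first: 360 orders
  if 1:q drops first: 180 orders
  if 5:u drops first: 135 orders
heap linearizations: 675

675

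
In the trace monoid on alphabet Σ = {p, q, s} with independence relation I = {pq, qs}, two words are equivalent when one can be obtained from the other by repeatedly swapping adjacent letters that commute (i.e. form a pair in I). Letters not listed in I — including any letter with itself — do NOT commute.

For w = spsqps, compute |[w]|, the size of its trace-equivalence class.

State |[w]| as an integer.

6

#0=s has no predecessor
#1=p depends on [0:s]
#2=s depends on [1:p]
#3=q has no predecessor
#4=p depends on [2:s]
#5=s depends on [4:p]
sources: [0:s, 3:q]
N(rest) = Σ N(rest − s) over sources s of rest; N(one piece) = 1:
  size 1 → [3]=1  [5]=1
  size 2 → [3,5]=2  [4,5]=1
  size 3 → [2,4,5]=1  [3,4,5]=3
  size 4 → [1,2,4,5]=1  [2,3,4,5]=4
  first=0(s) contributes 5
  first=3(q) contributes 1
|[w]| = 6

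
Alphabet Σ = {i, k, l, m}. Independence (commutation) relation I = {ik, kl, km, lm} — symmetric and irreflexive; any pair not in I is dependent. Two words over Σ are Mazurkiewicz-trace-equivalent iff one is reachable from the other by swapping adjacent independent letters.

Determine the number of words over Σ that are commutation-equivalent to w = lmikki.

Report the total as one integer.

30

#0=l has no predecessor
#1=m has no predecessor
#2=i depends on [0:l, 1:m]
#3=k has no predecessor
#4=k depends on [3:k]
#5=i depends on [2:i]
sources: [0:l, 1:m, 3:k]
N(rest) = Σ N(rest − s) over sources s of rest; N(one piece) = 1:
  size 1 → [4]=1  [5]=1
  size 2 → [2,5]=1  [3,4]=1  [4,5]=2
  size 3 → [0,2,5]=1  [1,2,5]=1  [2,4,5]=3  [3,4,5]=3
  size 4 → [0,1,2,5]=2  [0,2,4,5]=4  [1,2,4,5]=4  [2,3,4,5]=6
  first=0(l) contributes 10
  first=1(m) contributes 10
  first=3(k) contributes 10
|[w]| = 30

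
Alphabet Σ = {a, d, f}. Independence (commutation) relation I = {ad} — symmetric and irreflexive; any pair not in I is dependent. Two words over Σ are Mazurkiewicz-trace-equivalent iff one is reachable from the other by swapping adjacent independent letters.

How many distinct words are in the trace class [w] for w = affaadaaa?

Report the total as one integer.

piece 0:a — minimal
piece 1:f rests on {0:a}
piece 2:f rests on {1:f}
piece 3:a rests on {2:f}
piece 4:a rests on {3:a}
piece 5:d rests on {2:f}
piece 6:a rests on {4:a}
piece 7:a rests on {6:a}
piece 8:a rests on {7:a}
minimal pieces: {0:a}
ways to finish when only these pieces remain (= sum over removing one remaining piece with nothing left below it):
  1 left: {5}→1  {8}→1
  2 left: {5,8}→2  {7,8}→1
  3 left: {5,7,8}→3  {6,7,8}→1
  4 left: {4,6,7,8}→1  {5,6,7,8}→4
  5 left: {3,4,6,7,8}→1  {4,5,6,7,8}→5
  6 left: {3,4,5,6,7,8}→6
  7 left: {2,3,4,5,6,7,8}→6
  placing 0:a first → 6 extensions

6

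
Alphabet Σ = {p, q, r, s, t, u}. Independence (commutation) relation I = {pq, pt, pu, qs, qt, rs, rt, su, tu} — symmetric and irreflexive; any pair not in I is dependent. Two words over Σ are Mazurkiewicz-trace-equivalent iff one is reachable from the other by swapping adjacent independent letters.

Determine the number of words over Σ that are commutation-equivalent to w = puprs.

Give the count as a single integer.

7

0(p) covers ∅
1(u) covers ∅
2(p) covers 0:p
3(r) covers 1:u, 2:p
4(s) covers 2:p
floor of heap: 0:p, 1:u
completions by unplaced set U, small U first (add the entries for U minus each lowest piece of U):
  |U|=1: {3}:1  {4}:1
  |U|=2: {1,3}:1  {3,4}:2
  |U|=3: {1,3,4}:3  {2,3,4}:2
  start at 0(p): 5
  start at 1(u): 2
sum over floor = 7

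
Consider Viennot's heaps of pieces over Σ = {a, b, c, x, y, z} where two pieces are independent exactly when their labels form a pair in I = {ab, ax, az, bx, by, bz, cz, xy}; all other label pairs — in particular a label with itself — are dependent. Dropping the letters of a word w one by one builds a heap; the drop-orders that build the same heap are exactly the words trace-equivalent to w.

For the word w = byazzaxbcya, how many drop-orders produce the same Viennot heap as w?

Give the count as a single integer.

280

#0=b has no predecessor
#1=y has no predecessor
#2=a depends on [1:y]
#3=z depends on [1:y]
#4=z depends on [3:z]
#5=a depends on [2:a]
#6=x depends on [4:z]
#7=b depends on [0:b]
#8=c depends on [5:a, 6:x, 7:b]
#9=y depends on [8:c]
#10=a depends on [9:y]
sources: [0:b, 1:y]
N(rest) = Σ N(rest − s) over sources s of rest; N(one piece) = 1:
  size 1 → [10]=1
  size 2 → [9,10]=1
  size 3 → [8,9,10]=1
  size 4 → [5,8,9,10]=1  [6,8,9,10]=1  [7,8,9,10]=1
  size 5 → [0,7,8,9,10]=1  [2,5,8,9,10]=1  [4,6,8,9,10]=1  [5,6,8,9,10]=2  [5,7,8,9,10]=2  [6,7,8,9,10]=2
  size 6 → [0,5,7,8,9,10]=3  [0,6,7,8,9,10]=3  [2,5,6,8,9,10]=3  [2,5,7,8,9,10]=3  [3,4,6,8,9,10]=1  [4,5,6,8,9,10]=3  [4,6,7,8,9,10]=3  [5,6,7,8,9,10]=6
  size 7 → [0,2,5,7,8,9,10]=6  [0,4,6,7,8,9,10]=6  [0,5,6,7,8,9,10]=12  [2,4,5,6,8,9,10]=6  [2,5,6,7,8,9,10]=12  [3,4,5,6,8,9,10]=4  [3,4,6,7,8,9,10]=4  [4,5,6,7,8,9,10]=12
  size 8 → [0,2,5,6,7,8,9,10]=30  [0,3,4,6,7,8,9,10]=10  [0,4,5,6,7,8,9,10]=30  [2,3,4,5,6,8,9,10]=10  [2,4,5,6,7,8,9,10]=30  [3,4,5,6,7,8,9,10]=20
  size 9 → [0,2,4,5,6,7,8,9,10]=90  [0,3,4,5,6,7,8,9,10]=60  [1,2,3,4,5,6,8,9,10]=10  [2,3,4,5,6,7,8,9,10]=60
  first=0(b) contributes 70
  first=1(y) contributes 210
|[w]| = 280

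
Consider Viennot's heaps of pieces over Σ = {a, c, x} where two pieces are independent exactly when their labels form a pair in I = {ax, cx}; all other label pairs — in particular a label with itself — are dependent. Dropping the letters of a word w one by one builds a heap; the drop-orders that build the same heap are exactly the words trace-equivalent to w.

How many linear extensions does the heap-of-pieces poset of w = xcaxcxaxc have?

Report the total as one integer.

126

0(x) covers ∅
1(c) covers ∅
2(a) covers 1:c
3(x) covers 0:x
4(c) covers 2:a
5(x) covers 3:x
6(a) covers 4:c
7(x) covers 5:x
8(c) covers 6:a
floor of heap: 0:x, 1:c
completions by unplaced set U, small U first (add the entries for U minus each lowest piece of U):
  |U|=1: {7}:1  {8}:1
  |U|=2: {5,7}:1  {6,8}:1  {7,8}:2
  |U|=3: {3,5,7}:1  {4,6,8}:1  {5,7,8}:3  {6,7,8}:3
  |U|=4: {0,3,5,7}:1  {2,4,6,8}:1  {3,5,7,8}:4  {4,6,7,8}:4  {5,6,7,8}:6
  |U|=5: {0,3,5,7,8}:5  {1,2,4,6,8}:1  {2,4,6,7,8}:5  {3,5,6,7,8}:10  {4,5,6,7,8}:10
  |U|=6: {0,3,5,6,7,8}:15  {1,2,4,6,7,8}:6  {2,4,5,6,7,8}:15  {3,4,5,6,7,8}:20
  |U|=7: {0,3,4,5,6,7,8}:35  {1,2,4,5,6,7,8}:21  {2,3,4,5,6,7,8}:35
  start at 0(x): 56
  start at 1(c): 70
sum over floor = 126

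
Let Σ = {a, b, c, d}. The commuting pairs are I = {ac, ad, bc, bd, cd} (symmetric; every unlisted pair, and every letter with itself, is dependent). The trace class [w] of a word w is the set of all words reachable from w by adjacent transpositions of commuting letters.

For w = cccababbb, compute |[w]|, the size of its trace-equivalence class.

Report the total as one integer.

#0=c has no predecessor
#1=c depends on [0:c]
#2=c depends on [1:c]
#3=a has no predecessor
#4=b depends on [3:a]
#5=a depends on [4:b]
#6=b depends on [5:a]
#7=b depends on [6:b]
#8=b depends on [7:b]
sources: [0:c, 3:a]
N(rest) = Σ N(rest − s) over sources s of rest; N(one piece) = 1:
  size 1 → [2]=1  [8]=1
  size 2 → [1,2]=1  [2,8]=2  [7,8]=1
  size 3 → [0,1,2]=1  [1,2,8]=3  [2,7,8]=3  [6,7,8]=1
  size 4 → [0,1,2,8]=4  [1,2,7,8]=6  [2,6,7,8]=4  [5,6,7,8]=1
  size 5 → [0,1,2,7,8]=10  [1,2,6,7,8]=10  [2,5,6,7,8]=5  [4,5,6,7,8]=1
  size 6 → [0,1,2,6,7,8]=20  [1,2,5,6,7,8]=15  [2,4,5,6,7,8]=6  [3,4,5,6,7,8]=1
  size 7 → [0,1,2,5,6,7,8]=35  [1,2,4,5,6,7,8]=21  [2,3,4,5,6,7,8]=7
  first=0(c) contributes 28
  first=3(a) contributes 56
|[w]| = 84

84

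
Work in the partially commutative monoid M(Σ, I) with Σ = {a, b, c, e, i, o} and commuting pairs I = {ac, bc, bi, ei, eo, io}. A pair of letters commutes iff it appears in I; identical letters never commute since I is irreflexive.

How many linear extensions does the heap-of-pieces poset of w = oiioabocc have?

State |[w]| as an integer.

drop 0:o onto floor
drop 1:i onto floor
drop 2:i onto {1:i}
drop 3:o onto {0:o}
drop 4:a onto {2:i, 3:o}
drop 5:b onto {4:a}
drop 6:o onto {5:b}
drop 7:c onto {6:o}
drop 8:c onto {7:c}
ground layer = {0:o, 1:i}
drop-orders for the pieces not yet dropped (sum over which currently-grounded one goes next):
  1 to go: {8} 1
  2 to go: {7,8} 1
  3 to go: {6,7,8} 1
  4 to go: {5,6,7,8} 1
  5 to go: {4,5,6,7,8} 1
  6 to go: {2,4,5,6,7,8} 1  {3,4,5,6,7,8} 1
  7 to go: {0,3,4,5,6,7,8} 1  {1,2,4,5,6,7,8} 1  {2,3,4,5,6,7,8} 2
  if 0:o drops first: 3 orders
  if 1:i drops first: 3 orders
heap linearizations: 6

6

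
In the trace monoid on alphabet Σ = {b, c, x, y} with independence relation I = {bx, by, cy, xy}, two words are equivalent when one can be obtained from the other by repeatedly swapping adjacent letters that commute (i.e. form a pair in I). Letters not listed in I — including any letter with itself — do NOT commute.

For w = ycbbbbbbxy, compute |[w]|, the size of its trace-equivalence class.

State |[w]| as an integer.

0(y) covers ∅
1(c) covers ∅
2(b) covers 1:c
3(b) covers 2:b
4(b) covers 3:b
5(b) covers 4:b
6(b) covers 5:b
7(b) covers 6:b
8(x) covers 1:c
9(y) covers 0:y
floor of heap: 0:y, 1:c
completions by unplaced set U, small U first (add the entries for U minus each lowest piece of U):
  |U|=1: {7}:1  {8}:1  {9}:1
  |U|=2: {0,9}:1  {6,7}:1  {7,8}:2  {7,9}:2  {8,9}:2
  |U|=3: {0,7,9}:3  {0,8,9}:3  {5,6,7}:1  {6,7,8}:3  {6,7,9}:3  {7,8,9}:6
  |U|=4: {0,6,7,9}:6  {0,7,8,9}:12  {4,5,6,7}:1  {5,6,7,8}:4  {5,6,7,9}:4  {6,7,8,9}:12
  |U|=5: {0,5,6,7,9}:10  {0,6,7,8,9}:30  {3,4,5,6,7}:1  {4,5,6,7,8}:5  {4,5,6,7,9}:5  {5,6,7,8,9}:20
  |U|=6: {0,4,5,6,7,9}:15  {0,5,6,7,8,9}:60  {2,3,4,5,6,7}:1  {3,4,5,6,7,8}:6  {3,4,5,6,7,9}:6  {4,5,6,7,8,9}:30
  |U|=7: {0,3,4,5,6,7,9}:21  {0,4,5,6,7,8,9}:105  {2,3,4,5,6,7,8}:7  {2,3,4,5,6,7,9}:7  {3,4,5,6,7,8,9}:42
  |U|=8: {0,2,3,4,5,6,7,9}:28  {0,3,4,5,6,7,8,9}:168  {1,2,3,4,5,6,7,8}:7  {2,3,4,5,6,7,8,9}:56
  start at 0(y): 63
  start at 1(c): 252
sum over floor = 315

315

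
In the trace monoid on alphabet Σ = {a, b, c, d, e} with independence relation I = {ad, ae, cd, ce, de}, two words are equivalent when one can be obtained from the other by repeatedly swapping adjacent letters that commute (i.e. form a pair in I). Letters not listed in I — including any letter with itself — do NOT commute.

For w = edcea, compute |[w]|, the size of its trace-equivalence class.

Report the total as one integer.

0(e) covers ∅
1(d) covers ∅
2(c) covers ∅
3(e) covers 0:e
4(a) covers 2:c
floor of heap: 0:e, 1:d, 2:c
completions by unplaced set U, small U first (add the entries for U minus each lowest piece of U):
  |U|=1: {1}:1  {3}:1  {4}:1
  |U|=2: {0,3}:1  {1,3}:2  {1,4}:2  {2,4}:1  {3,4}:2
  |U|=3: {0,1,3}:3  {0,3,4}:3  {1,2,4}:3  {1,3,4}:6  {2,3,4}:3
  start at 0(e): 12
  start at 1(d): 6
  start at 2(c): 12
sum over floor = 30

30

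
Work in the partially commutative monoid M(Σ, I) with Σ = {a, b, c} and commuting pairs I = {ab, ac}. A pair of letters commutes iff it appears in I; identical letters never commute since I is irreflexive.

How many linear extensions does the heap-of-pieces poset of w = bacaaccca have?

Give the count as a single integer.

#0=b has no predecessor
#1=a has no predecessor
#2=c depends on [0:b]
#3=a depends on [1:a]
#4=a depends on [3:a]
#5=c depends on [2:c]
#6=c depends on [5:c]
#7=c depends on [6:c]
#8=a depends on [4:a]
sources: [0:b, 1:a]
N(rest) = Σ N(rest − s) over sources s of rest; N(one piece) = 1:
  size 1 → [7]=1  [8]=1
  size 2 → [4,8]=1  [6,7]=1  [7,8]=2
  size 3 → [3,4,8]=1  [4,7,8]=3  [5,6,7]=1  [6,7,8]=3
  size 4 → [1,3,4,8]=1  [2,5,6,7]=1  [3,4,7,8]=4  [4,6,7,8]=6  [5,6,7,8]=4
  size 5 → [0,2,5,6,7]=1  [1,3,4,7,8]=5  [2,5,6,7,8]=5  [3,4,6,7,8]=10  [4,5,6,7,8]=10
  size 6 → [0,2,5,6,7,8]=6  [1,3,4,6,7,8]=15  [2,4,5,6,7,8]=15  [3,4,5,6,7,8]=20
  size 7 → [0,2,4,5,6,7,8]=21  [1,3,4,5,6,7,8]=35  [2,3,4,5,6,7,8]=35
  first=0(b) contributes 70
  first=1(a) contributes 56
|[w]| = 126

126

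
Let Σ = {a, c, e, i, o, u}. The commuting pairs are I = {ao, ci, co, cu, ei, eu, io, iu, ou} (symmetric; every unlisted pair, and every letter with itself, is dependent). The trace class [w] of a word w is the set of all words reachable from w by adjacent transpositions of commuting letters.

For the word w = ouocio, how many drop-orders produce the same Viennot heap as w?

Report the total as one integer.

drop 0:o onto floor
drop 1:u onto floor
drop 2:o onto {0:o}
drop 3:c onto floor
drop 4:i onto floor
drop 5:o onto {2:o}
ground layer = {0:o, 1:u, 3:c, 4:i}
drop-orders for the pieces not yet dropped (sum over which currently-grounded one goes next):
  1 to go: {1} 1  {3} 1  {4} 1  {5} 1
  2 to go: {1,3} 2  {1,4} 2  {1,5} 2  {2,5} 1  {3,4} 2  {3,5} 2  {4,5} 2
  3 to go: {0,2,5} 1  {1,2,5} 3  {1,3,4} 6  {1,3,5} 6  {1,4,5} 6  {2,3,5} 3  {2,4,5} 3  {3,4,5} 6
  4 to go: {0,1,2,5} 4  {0,2,3,5} 4  {0,2,4,5} 4  {1,2,3,5} 12  {1,2,4,5} 12  {1,3,4,5} 24  {2,3,4,5} 12
  if 0:o drops first: 60 orders
  if 1:u drops first: 20 orders
  if 3:c drops first: 20 orders
  if 4:i drops first: 20 orders
heap linearizations: 120

120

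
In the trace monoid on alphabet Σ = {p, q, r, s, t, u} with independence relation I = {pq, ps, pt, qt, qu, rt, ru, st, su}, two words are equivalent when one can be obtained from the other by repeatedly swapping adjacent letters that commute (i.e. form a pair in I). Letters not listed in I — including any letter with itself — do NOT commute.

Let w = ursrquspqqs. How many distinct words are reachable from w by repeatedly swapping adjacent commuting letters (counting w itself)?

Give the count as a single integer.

0(u) covers ∅
1(r) covers ∅
2(s) covers 1:r
3(r) covers 2:s
4(q) covers 3:r
5(u) covers 0:u
6(s) covers 4:q
7(p) covers 3:r, 5:u
8(q) covers 6:s
9(q) covers 8:q
10(s) covers 9:q
floor of heap: 0:u, 1:r
completions by unplaced set U, small U first (add the entries for U minus each lowest piece of U):
  |U|=1: {7}:1  {10}:1
  |U|=2: {5,7}:1  {7,10}:2  {9,10}:1
  |U|=3: {0,5,7}:1  {5,7,10}:3  {7,9,10}:3  {8,9,10}:1
  |U|=4: {0,5,7,10}:4  {5,7,9,10}:6  {6,8,9,10}:1  {7,8,9,10}:4
  |U|=5: {0,5,7,9,10}:10  {4,6,8,9,10}:1  {5,7,8,9,10}:10  {6,7,8,9,10}:5
  |U|=6: {0,5,7,8,9,10}:20  {4,6,7,8,9,10}:6  {5,6,7,8,9,10}:15
  |U|=7: {0,5,6,7,8,9,10}:35  {3,4,6,7,8,9,10}:6  {4,5,6,7,8,9,10}:21
  |U|=8: {0,4,5,6,7,8,9,10}:56  {2,3,4,6,7,8,9,10}:6  {3,4,5,6,7,8,9,10}:27
  |U|=9: {0,3,4,5,6,7,8,9,10}:83  {1,2,3,4,6,7,8,9,10}:6  {2,3,4,5,6,7,8,9,10}:33
  start at 0(u): 39
  start at 1(r): 116
sum over floor = 155

155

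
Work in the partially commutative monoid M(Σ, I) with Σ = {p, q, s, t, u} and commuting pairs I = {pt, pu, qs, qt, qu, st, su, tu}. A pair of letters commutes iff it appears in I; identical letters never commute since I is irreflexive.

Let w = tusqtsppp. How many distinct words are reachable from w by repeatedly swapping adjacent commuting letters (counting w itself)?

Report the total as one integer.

drop 0:t onto floor
drop 1:u onto floor
drop 2:s onto floor
drop 3:q onto floor
drop 4:t onto {0:t}
drop 5:s onto {2:s}
drop 6:p onto {3:q, 5:s}
drop 7:p onto {6:p}
drop 8:p onto {7:p}
ground layer = {0:t, 1:u, 2:s, 3:q}
drop-orders for the pieces not yet dropped (sum over which currently-grounded one goes next):
  1 to go: {1} 1  {4} 1  {8} 1
  2 to go: {0,4} 1  {1,4} 2  {1,8} 2  {4,8} 2  {7,8} 1
  3 to go: {0,1,4} 3  {0,4,8} 3  {1,4,8} 6  {1,7,8} 3  {4,7,8} 3  {6,7,8} 1
  4 to go: {0,1,4,8} 12  {0,4,7,8} 6  {1,4,7,8} 12  {1,6,7,8} 4  {3,6,7,8} 1  {4,6,7,8} 4  {5,6,7,8} 1
  5 to go: {0,1,4,7,8} 30  {0,4,6,7,8} 10  {1,3,6,7,8} 5  {1,4,6,7,8} 20  {1,5,6,7,8} 5  {2,5,6,7,8} 1  {3,4,6,7,8} 5  {3,5,6,7,8} 2  {4,5,6,7,8} 5
  6 to go: {0,1,4,6,7,8} 60  {0,3,4,6,7,8} 15  {0,4,5,6,7,8} 15  {1,2,5,6,7,8} 6  {1,3,4,6,7,8} 30  {1,3,5,6,7,8} 12  {1,4,5,6,7,8} 30  {2,3,5,6,7,8} 3  {2,4,5,6,7,8} 6  {3,4,5,6,7,8} 12
  7 to go: {0,1,3,4,6,7,8} 105  {0,1,4,5,6,7,8} 105  {0,2,4,5,6,7,8} 21  {0,3,4,5,6,7,8} 42  {1,2,3,5,6,7,8} 21  {1,2,4,5,6,7,8} 42  {1,3,4,5,6,7,8} 84  {2,3,4,5,6,7,8} 21
  if 0:t drops first: 168 orders
  if 1:u drops first: 84 orders
  if 2:s drops first: 336 orders
  if 3:q drops first: 168 orders
heap linearizations: 756

756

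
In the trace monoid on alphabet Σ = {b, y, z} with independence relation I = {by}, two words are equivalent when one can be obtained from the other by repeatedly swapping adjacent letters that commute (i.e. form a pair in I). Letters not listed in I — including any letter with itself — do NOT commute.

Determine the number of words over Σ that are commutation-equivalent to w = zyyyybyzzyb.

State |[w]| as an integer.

piece 0:z — minimal
piece 1:y rests on {0:z}
piece 2:y rests on {1:y}
piece 3:y rests on {2:y}
piece 4:y rests on {3:y}
piece 5:b rests on {0:z}
piece 6:y rests on {4:y}
piece 7:z rests on {5:b, 6:y}
piece 8:z rests on {7:z}
piece 9:y rests on {8:z}
piece 10:b rests on {8:z}
minimal pieces: {0:z}
ways to finish when only these pieces remain (= sum over removing one remaining piece with nothing left below it):
  1 left: {9}→1  {10}→1
  2 left: {9,10}→2
  3 left: {8,9,10}→2
  4 left: {7,8,9,10}→2
  5 left: {5,7,8,9,10}→2  {6,7,8,9,10}→2
  6 left: {4,6,7,8,9,10}→2  {5,6,7,8,9,10}→4
  7 left: {3,4,6,7,8,9,10}→2  {4,5,6,7,8,9,10}→6
  8 left: {2,3,4,6,7,8,9,10}→2  {3,4,5,6,7,8,9,10}→8
  9 left: {1,2,3,4,6,7,8,9,10}→2  {2,3,4,5,6,7,8,9,10}→10
  placing 0:z first → 12 extensions

12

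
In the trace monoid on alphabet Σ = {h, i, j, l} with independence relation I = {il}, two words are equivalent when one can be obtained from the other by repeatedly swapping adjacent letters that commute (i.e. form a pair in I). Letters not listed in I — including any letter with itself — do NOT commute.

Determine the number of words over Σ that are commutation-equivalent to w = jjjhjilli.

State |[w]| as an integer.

piece 0:j — minimal
piece 1:j rests on {0:j}
piece 2:j rests on {1:j}
piece 3:h rests on {2:j}
piece 4:j rests on {3:h}
piece 5:i rests on {4:j}
piece 6:l rests on {4:j}
piece 7:l rests on {6:l}
piece 8:i rests on {5:i}
minimal pieces: {0:j}
ways to finish when only these pieces remain (= sum over removing one remaining piece with nothing left below it):
  1 left: {7}→1  {8}→1
  2 left: {5,8}→1  {6,7}→1  {7,8}→2
  3 left: {5,7,8}→3  {6,7,8}→3
  4 left: {5,6,7,8}→6
  5 left: {4,5,6,7,8}→6
  6 left: {3,4,5,6,7,8}→6
  7 left: {2,3,4,5,6,7,8}→6
  placing 0:j first → 6 extensions

6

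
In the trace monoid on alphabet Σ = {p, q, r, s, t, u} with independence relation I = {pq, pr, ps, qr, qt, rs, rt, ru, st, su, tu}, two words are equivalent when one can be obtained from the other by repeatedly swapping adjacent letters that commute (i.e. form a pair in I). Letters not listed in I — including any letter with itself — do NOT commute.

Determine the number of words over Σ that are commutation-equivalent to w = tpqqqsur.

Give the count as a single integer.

#0=t has no predecessor
#1=p depends on [0:t]
#2=q has no predecessor
#3=q depends on [2:q]
#4=q depends on [3:q]
#5=s depends on [4:q]
#6=u depends on [1:p, 4:q]
#7=r has no predecessor
sources: [0:t, 2:q, 7:r]
N(rest) = Σ N(rest − s) over sources s of rest; N(one piece) = 1:
  size 1 → [5]=1  [6]=1  [7]=1
  size 2 → [1,6]=1  [5,6]=2  [5,7]=2  [6,7]=2
  size 3 → [0,1,6]=1  [1,5,6]=3  [1,6,7]=3  [4,5,6]=2  [5,6,7]=6
  size 4 → [0,1,5,6]=4  [0,1,6,7]=4  [1,4,5,6]=5  [1,5,6,7]=12  [3,4,5,6]=2  [4,5,6,7]=8
  size 5 → [0,1,4,5,6]=9  [0,1,5,6,7]=20  [1,3,4,5,6]=7  [1,4,5,6,7]=25  [2,3,4,5,6]=2  [3,4,5,6,7]=10
  size 6 → [0,1,3,4,5,6]=16  [0,1,4,5,6,7]=54  [1,2,3,4,5,6]=9  [1,3,4,5,6,7]=42  [2,3,4,5,6,7]=12
  first=0(t) contributes 63
  first=2(q) contributes 112
  first=7(r) contributes 25
|[w]| = 200

200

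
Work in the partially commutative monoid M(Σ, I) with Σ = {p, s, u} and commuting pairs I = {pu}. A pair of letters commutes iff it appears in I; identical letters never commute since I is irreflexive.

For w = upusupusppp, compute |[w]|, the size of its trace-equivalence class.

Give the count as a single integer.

0(u) covers ∅
1(p) covers ∅
2(u) covers 0:u
3(s) covers 1:p, 2:u
4(u) covers 3:s
5(p) covers 3:s
6(u) covers 4:u
7(s) covers 5:p, 6:u
8(p) covers 7:s
9(p) covers 8:p
10(p) covers 9:p
floor of heap: 0:u, 1:p
completions by unplaced set U, small U first (add the entries for U minus each lowest piece of U):
  |U|=1: {10}:1
  |U|=2: {9,10}:1
  |U|=3: {8,9,10}:1
  |U|=4: {7,8,9,10}:1
  |U|=5: {5,7,8,9,10}:1  {6,7,8,9,10}:1
  |U|=6: {4,6,7,8,9,10}:1  {5,6,7,8,9,10}:2
  |U|=7: {4,5,6,7,8,9,10}:3
  |U|=8: {3,4,5,6,7,8,9,10}:3
  |U|=9: {1,3,4,5,6,7,8,9,10}:3  {2,3,4,5,6,7,8,9,10}:3
  start at 0(u): 6
  start at 1(p): 3
sum over floor = 9

9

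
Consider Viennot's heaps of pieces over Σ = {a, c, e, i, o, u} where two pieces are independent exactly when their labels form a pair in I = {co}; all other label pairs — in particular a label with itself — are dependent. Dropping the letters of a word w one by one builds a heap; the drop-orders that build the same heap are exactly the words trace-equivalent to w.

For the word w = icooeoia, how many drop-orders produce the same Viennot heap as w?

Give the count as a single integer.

#0=i has no predecessor
#1=c depends on [0:i]
#2=o depends on [0:i]
#3=o depends on [2:o]
#4=e depends on [1:c, 3:o]
#5=o depends on [4:e]
#6=i depends on [5:o]
#7=a depends on [6:i]
sources: [0:i]
N(rest) = Σ N(rest − s) over sources s of rest; N(one piece) = 1:
  size 1 → [7]=1
  size 2 → [6,7]=1
  size 3 → [5,6,7]=1
  size 4 → [4,5,6,7]=1
  size 5 → [1,4,5,6,7]=1  [3,4,5,6,7]=1
  size 6 → [1,3,4,5,6,7]=2  [2,3,4,5,6,7]=1
  first=0(i) contributes 3

3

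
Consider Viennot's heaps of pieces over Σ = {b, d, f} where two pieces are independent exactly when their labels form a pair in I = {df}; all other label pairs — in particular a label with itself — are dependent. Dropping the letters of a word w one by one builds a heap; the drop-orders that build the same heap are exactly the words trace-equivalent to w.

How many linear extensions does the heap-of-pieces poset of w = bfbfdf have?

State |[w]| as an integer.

3

#0=b has no predecessor
#1=f depends on [0:b]
#2=b depends on [1:f]
#3=f depends on [2:b]
#4=d depends on [2:b]
#5=f depends on [3:f]
sources: [0:b]
N(rest) = Σ N(rest − s) over sources s of rest; N(one piece) = 1:
  size 1 → [4]=1  [5]=1
  size 2 → [3,5]=1  [4,5]=2
  size 3 → [3,4,5]=3
  size 4 → [2,3,4,5]=3
  first=0(b) contributes 3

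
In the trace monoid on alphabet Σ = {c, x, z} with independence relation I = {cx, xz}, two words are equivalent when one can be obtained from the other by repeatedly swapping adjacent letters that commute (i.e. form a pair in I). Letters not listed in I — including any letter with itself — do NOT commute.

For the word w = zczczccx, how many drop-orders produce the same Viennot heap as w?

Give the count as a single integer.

#0=z has no predecessor
#1=c depends on [0:z]
#2=z depends on [1:c]
#3=c depends on [2:z]
#4=z depends on [3:c]
#5=c depends on [4:z]
#6=c depends on [5:c]
#7=x has no predecessor
sources: [0:z, 7:x]
N(rest) = Σ N(rest − s) over sources s of rest; N(one piece) = 1:
  size 1 → [6]=1  [7]=1
  size 2 → [5,6]=1  [6,7]=2
  size 3 → [4,5,6]=1  [5,6,7]=3
  size 4 → [3,4,5,6]=1  [4,5,6,7]=4
  size 5 → [2,3,4,5,6]=1  [3,4,5,6,7]=5
  size 6 → [1,2,3,4,5,6]=1  [2,3,4,5,6,7]=6
  first=0(z) contributes 7
  first=7(x) contributes 1
|[w]| = 8

8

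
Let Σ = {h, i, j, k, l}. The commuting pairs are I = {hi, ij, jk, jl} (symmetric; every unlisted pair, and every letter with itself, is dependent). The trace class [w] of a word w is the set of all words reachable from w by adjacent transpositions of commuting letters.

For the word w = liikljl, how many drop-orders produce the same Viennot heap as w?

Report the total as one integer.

piece 0:l — minimal
piece 1:i rests on {0:l}
piece 2:i rests on {1:i}
piece 3:k rests on {2:i}
piece 4:l rests on {3:k}
piece 5:j — minimal
piece 6:l rests on {4:l}
minimal pieces: {0:l, 5:j}
ways to finish when only these pieces remain (= sum over removing one remaining piece with nothing left below it):
  1 left: {5}→1  {6}→1
  2 left: {4,6}→1  {5,6}→2
  3 left: {3,4,6}→1  {4,5,6}→3
  4 left: {2,3,4,6}→1  {3,4,5,6}→4
  5 left: {1,2,3,4,6}→1  {2,3,4,5,6}→5
  placing 0:l first → 6 extensions
  placing 5:j first → 1 extensions
total linear extensions = 7

7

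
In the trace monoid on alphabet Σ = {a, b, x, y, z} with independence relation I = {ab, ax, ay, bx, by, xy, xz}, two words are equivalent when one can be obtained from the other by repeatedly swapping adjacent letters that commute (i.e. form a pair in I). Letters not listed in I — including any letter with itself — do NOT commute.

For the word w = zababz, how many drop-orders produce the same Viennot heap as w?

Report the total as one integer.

6

0(z) covers ∅
1(a) covers 0:z
2(b) covers 0:z
3(a) covers 1:a
4(b) covers 2:b
5(z) covers 3:a, 4:b
floor of heap: 0:z
completions by unplaced set U, small U first (add the entries for U minus each lowest piece of U):
  |U|=1: {5}:1
  |U|=2: {3,5}:1  {4,5}:1
  |U|=3: {1,3,5}:1  {2,4,5}:1  {3,4,5}:2
  |U|=4: {1,3,4,5}:3  {2,3,4,5}:3
  start at 0(z): 6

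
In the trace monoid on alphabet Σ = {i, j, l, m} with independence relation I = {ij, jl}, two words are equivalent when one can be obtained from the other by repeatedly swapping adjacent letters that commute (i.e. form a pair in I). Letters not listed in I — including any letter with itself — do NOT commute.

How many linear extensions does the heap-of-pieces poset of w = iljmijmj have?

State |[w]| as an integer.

6

#0=i has no predecessor
#1=l depends on [0:i]
#2=j has no predecessor
#3=m depends on [1:l, 2:j]
#4=i depends on [3:m]
#5=j depends on [3:m]
#6=m depends on [4:i, 5:j]
#7=j depends on [6:m]
sources: [0:i, 2:j]
N(rest) = Σ N(rest − s) over sources s of rest; N(one piece) = 1:
  size 1 → [7]=1
  size 2 → [6,7]=1
  size 3 → [4,6,7]=1  [5,6,7]=1
  size 4 → [4,5,6,7]=2
  size 5 → [3,4,5,6,7]=2
  size 6 → [1,3,4,5,6,7]=2  [2,3,4,5,6,7]=2
  first=0(i) contributes 4
  first=2(j) contributes 2
|[w]| = 6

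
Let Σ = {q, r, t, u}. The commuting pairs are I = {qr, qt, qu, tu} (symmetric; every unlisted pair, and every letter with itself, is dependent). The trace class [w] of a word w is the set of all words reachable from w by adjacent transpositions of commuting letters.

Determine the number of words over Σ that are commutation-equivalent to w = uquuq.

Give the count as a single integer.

10

drop 0:u onto floor
drop 1:q onto floor
drop 2:u onto {0:u}
drop 3:u onto {2:u}
drop 4:q onto {1:q}
ground layer = {0:u, 1:q}
drop-orders for the pieces not yet dropped (sum over which currently-grounded one goes next):
  1 to go: {3} 1  {4} 1
  2 to go: {1,4} 1  {2,3} 1  {3,4} 2
  3 to go: {0,2,3} 1  {1,3,4} 3  {2,3,4} 3
  if 0:u drops first: 6 orders
  if 1:q drops first: 4 orders
heap linearizations: 10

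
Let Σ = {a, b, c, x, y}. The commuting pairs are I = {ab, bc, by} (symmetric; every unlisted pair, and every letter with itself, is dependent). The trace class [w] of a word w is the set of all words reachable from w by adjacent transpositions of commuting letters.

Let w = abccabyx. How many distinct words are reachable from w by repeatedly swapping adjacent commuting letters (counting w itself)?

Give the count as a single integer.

21

0(a) covers ∅
1(b) covers ∅
2(c) covers 0:a
3(c) covers 2:c
4(a) covers 3:c
5(b) covers 1:b
6(y) covers 4:a
7(x) covers 5:b, 6:y
floor of heap: 0:a, 1:b
completions by unplaced set U, small U first (add the entries for U minus each lowest piece of U):
  |U|=1: {7}:1
  |U|=2: {5,7}:1  {6,7}:1
  |U|=3: {1,5,7}:1  {4,6,7}:1  {5,6,7}:2
  |U|=4: {1,5,6,7}:3  {3,4,6,7}:1  {4,5,6,7}:3
  |U|=5: {1,4,5,6,7}:6  {2,3,4,6,7}:1  {3,4,5,6,7}:4
  |U|=6: {0,2,3,4,6,7}:1  {1,3,4,5,6,7}:10  {2,3,4,5,6,7}:5
  start at 0(a): 15
  start at 1(b): 6
sum over floor = 21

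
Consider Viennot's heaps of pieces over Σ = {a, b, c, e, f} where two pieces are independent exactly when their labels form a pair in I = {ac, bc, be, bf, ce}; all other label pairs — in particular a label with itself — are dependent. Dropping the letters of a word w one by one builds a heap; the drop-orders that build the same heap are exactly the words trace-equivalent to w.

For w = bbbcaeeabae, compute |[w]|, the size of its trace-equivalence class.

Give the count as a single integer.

11

#0=b has no predecessor
#1=b depends on [0:b]
#2=b depends on [1:b]
#3=c has no predecessor
#4=a depends on [2:b]
#5=e depends on [4:a]
#6=e depends on [5:e]
#7=a depends on [6:e]
#8=b depends on [7:a]
#9=a depends on [8:b]
#10=e depends on [9:a]
sources: [0:b, 3:c]
N(rest) = Σ N(rest − s) over sources s of rest; N(one piece) = 1:
  size 1 → [3]=1  [10]=1
  size 2 → [3,10]=2  [9,10]=1
  size 3 → [3,9,10]=3  [8,9,10]=1
  size 4 → [3,8,9,10]=4  [7,8,9,10]=1
  size 5 → [3,7,8,9,10]=5  [6,7,8,9,10]=1
  size 6 → [3,6,7,8,9,10]=6  [5,6,7,8,9,10]=1
  size 7 → [3,5,6,7,8,9,10]=7  [4,5,6,7,8,9,10]=1
  size 8 → [2,4,5,6,7,8,9,10]=1  [3,4,5,6,7,8,9,10]=8
  size 9 → [1,2,4,5,6,7,8,9,10]=1  [2,3,4,5,6,7,8,9,10]=9
  first=0(b) contributes 10
  first=3(c) contributes 1
|[w]| = 11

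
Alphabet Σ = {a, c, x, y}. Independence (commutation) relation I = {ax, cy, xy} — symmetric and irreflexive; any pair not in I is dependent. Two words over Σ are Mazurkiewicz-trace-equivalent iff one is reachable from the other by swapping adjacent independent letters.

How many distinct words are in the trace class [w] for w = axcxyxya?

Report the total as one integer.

50

drop 0:a onto floor
drop 1:x onto floor
drop 2:c onto {0:a, 1:x}
drop 3:x onto {2:c}
drop 4:y onto {0:a}
drop 5:x onto {3:x}
drop 6:y onto {4:y}
drop 7:a onto {2:c, 6:y}
ground layer = {0:a, 1:x}
drop-orders for the pieces not yet dropped (sum over which currently-grounded one goes next):
  1 to go: {5} 1  {7} 1
  2 to go: {3,5} 1  {5,7} 2  {6,7} 1
  3 to go: {3,5,7} 3  {4,6,7} 1  {5,6,7} 3
  4 to go: {2,3,5,7} 3  {3,5,6,7} 6  {4,5,6,7} 4
  5 to go: {1,2,3,5,7} 3  {2,3,5,6,7} 9  {3,4,5,6,7} 10
  6 to go: {1,2,3,5,6,7} 12  {2,3,4,5,6,7} 19
  if 0:a drops first: 31 orders
  if 1:x drops first: 19 orders
heap linearizations: 50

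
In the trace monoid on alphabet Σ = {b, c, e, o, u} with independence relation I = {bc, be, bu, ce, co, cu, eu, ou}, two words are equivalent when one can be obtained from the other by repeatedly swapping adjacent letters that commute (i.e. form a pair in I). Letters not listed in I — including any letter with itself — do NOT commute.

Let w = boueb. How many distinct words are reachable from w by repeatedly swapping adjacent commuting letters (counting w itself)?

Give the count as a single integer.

10

0(b) covers ∅
1(o) covers 0:b
2(u) covers ∅
3(e) covers 1:o
4(b) covers 1:o
floor of heap: 0:b, 2:u
completions by unplaced set U, small U first (add the entries for U minus each lowest piece of U):
  |U|=1: {2}:1  {3}:1  {4}:1
  |U|=2: {2,3}:2  {2,4}:2  {3,4}:2
  |U|=3: {1,3,4}:2  {2,3,4}:6
  start at 0(b): 8
  start at 2(u): 2
sum over floor = 10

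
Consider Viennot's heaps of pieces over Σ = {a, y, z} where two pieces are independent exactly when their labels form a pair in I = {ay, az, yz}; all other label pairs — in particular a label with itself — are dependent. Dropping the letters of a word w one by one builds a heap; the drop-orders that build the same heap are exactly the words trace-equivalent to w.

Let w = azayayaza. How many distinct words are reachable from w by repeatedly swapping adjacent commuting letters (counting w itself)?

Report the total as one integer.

756

piece 0:a — minimal
piece 1:z — minimal
piece 2:a rests on {0:a}
piece 3:y — minimal
piece 4:a rests on {2:a}
piece 5:y rests on {3:y}
piece 6:a rests on {4:a}
piece 7:z rests on {1:z}
piece 8:a rests on {6:a}
minimal pieces: {0:a, 1:z, 3:y}
ways to finish when only these pieces remain (= sum over removing one remaining piece with nothing left below it):
  1 left: {5}→1  {7}→1  {8}→1
  2 left: {1,7}→1  {3,5}→1  {5,7}→2  {5,8}→2  {6,8}→1  {7,8}→2
  3 left: {1,5,7}→3  {1,7,8}→3  {3,5,7}→3  {3,5,8}→3  {4,6,8}→1  {5,6,8}→3  {5,7,8}→6  {6,7,8}→3
  4 left: {1,3,5,7}→6  {1,5,7,8}→12  {1,6,7,8}→6  {2,4,6,8}→1  {3,5,6,8}→6  {3,5,7,8}→12  {4,5,6,8}→4  {4,6,7,8}→4  {5,6,7,8}→12
  5 left: {0,2,4,6,8}→1  {1,3,5,7,8}→30  {1,4,6,7,8}→10  {1,5,6,7,8}→30  {2,4,5,6,8}→5  {2,4,6,7,8}→5  {3,4,5,6,8}→10  {3,5,6,7,8}→30  {4,5,6,7,8}→20
  6 left: {0,2,4,5,6,8}→6  {0,2,4,6,7,8}→6  {1,2,4,6,7,8}→15  {1,3,5,6,7,8}→90  {1,4,5,6,7,8}→60  {2,3,4,5,6,8}→15  {2,4,5,6,7,8}→30  {3,4,5,6,7,8}→60
  7 left: {0,1,2,4,6,7,8}→21  {0,2,3,4,5,6,8}→21  {0,2,4,5,6,7,8}→42  {1,2,4,5,6,7,8}→105  {1,3,4,5,6,7,8}→210  {2,3,4,5,6,7,8}→105
  placing 0:a first → 420 extensions
  placing 1:z first → 168 extensions
  placing 3:y first → 168 extensions
total linear extensions = 756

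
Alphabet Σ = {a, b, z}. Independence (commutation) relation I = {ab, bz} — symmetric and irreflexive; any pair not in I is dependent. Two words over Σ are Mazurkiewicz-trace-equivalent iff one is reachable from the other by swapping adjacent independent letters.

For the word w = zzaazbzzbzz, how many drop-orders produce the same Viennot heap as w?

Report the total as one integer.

0(z) covers ∅
1(z) covers 0:z
2(a) covers 1:z
3(a) covers 2:a
4(z) covers 3:a
5(b) covers ∅
6(z) covers 4:z
7(z) covers 6:z
8(b) covers 5:b
9(z) covers 7:z
10(z) covers 9:z
floor of heap: 0:z, 5:b
completions by unplaced set U, small U first (add the entries for U minus each lowest piece of U):
  |U|=1: {8}:1  {10}:1
  |U|=2: {5,8}:1  {8,10}:2  {9,10}:1
  |U|=3: {5,8,10}:3  {7,9,10}:1  {8,9,10}:3
  |U|=4: {5,8,9,10}:6  {6,7,9,10}:1  {7,8,9,10}:4
  |U|=5: {4,6,7,9,10}:1  {5,7,8,9,10}:10  {6,7,8,9,10}:5
  |U|=6: {3,4,6,7,9,10}:1  {4,6,7,8,9,10}:6  {5,6,7,8,9,10}:15
  |U|=7: {2,3,4,6,7,9,10}:1  {3,4,6,7,8,9,10}:7  {4,5,6,7,8,9,10}:21
  |U|=8: {1,2,3,4,6,7,9,10}:1  {2,3,4,6,7,8,9,10}:8  {3,4,5,6,7,8,9,10}:28
  |U|=9: {0,1,2,3,4,6,7,9,10}:1  {1,2,3,4,6,7,8,9,10}:9  {2,3,4,5,6,7,8,9,10}:36
  start at 0(z): 45
  start at 5(b): 10
sum over floor = 55

55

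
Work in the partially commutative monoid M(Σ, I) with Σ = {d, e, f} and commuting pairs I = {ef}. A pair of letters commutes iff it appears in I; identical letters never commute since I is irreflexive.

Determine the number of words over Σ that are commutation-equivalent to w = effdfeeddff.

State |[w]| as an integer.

0(e) covers ∅
1(f) covers ∅
2(f) covers 1:f
3(d) covers 0:e, 2:f
4(f) covers 3:d
5(e) covers 3:d
6(e) covers 5:e
7(d) covers 4:f, 6:e
8(d) covers 7:d
9(f) covers 8:d
10(f) covers 9:f
floor of heap: 0:e, 1:f
completions by unplaced set U, small U first (add the entries for U minus each lowest piece of U):
  |U|=1: {10}:1
  |U|=2: {9,10}:1
  |U|=3: {8,9,10}:1
  |U|=4: {7,8,9,10}:1
  |U|=5: {4,7,8,9,10}:1  {6,7,8,9,10}:1
  |U|=6: {4,6,7,8,9,10}:2  {5,6,7,8,9,10}:1
  |U|=7: {4,5,6,7,8,9,10}:3
  |U|=8: {3,4,5,6,7,8,9,10}:3
  |U|=9: {0,3,4,5,6,7,8,9,10}:3  {2,3,4,5,6,7,8,9,10}:3
  start at 0(e): 3
  start at 1(f): 6
sum over floor = 9

9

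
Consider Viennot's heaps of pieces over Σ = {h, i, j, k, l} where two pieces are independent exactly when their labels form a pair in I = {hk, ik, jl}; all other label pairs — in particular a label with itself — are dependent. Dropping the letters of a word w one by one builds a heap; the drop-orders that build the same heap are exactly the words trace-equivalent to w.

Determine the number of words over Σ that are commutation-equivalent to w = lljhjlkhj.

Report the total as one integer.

#0=l has no predecessor
#1=l depends on [0:l]
#2=j has no predecessor
#3=h depends on [1:l, 2:j]
#4=j depends on [3:h]
#5=l depends on [3:h]
#6=k depends on [4:j, 5:l]
#7=h depends on [4:j, 5:l]
#8=j depends on [6:k, 7:h]
sources: [0:l, 2:j]
N(rest) = Σ N(rest − s) over sources s of rest; N(one piece) = 1:
  size 1 → [8]=1
  size 2 → [6,8]=1  [7,8]=1
  size 3 → [6,7,8]=2
  size 4 → [4,6,7,8]=2  [5,6,7,8]=2
  size 5 → [4,5,6,7,8]=4
  size 6 → [3,4,5,6,7,8]=4
  size 7 → [1,3,4,5,6,7,8]=4  [2,3,4,5,6,7,8]=4
  first=0(l) contributes 8
  first=2(j) contributes 4
|[w]| = 12

12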